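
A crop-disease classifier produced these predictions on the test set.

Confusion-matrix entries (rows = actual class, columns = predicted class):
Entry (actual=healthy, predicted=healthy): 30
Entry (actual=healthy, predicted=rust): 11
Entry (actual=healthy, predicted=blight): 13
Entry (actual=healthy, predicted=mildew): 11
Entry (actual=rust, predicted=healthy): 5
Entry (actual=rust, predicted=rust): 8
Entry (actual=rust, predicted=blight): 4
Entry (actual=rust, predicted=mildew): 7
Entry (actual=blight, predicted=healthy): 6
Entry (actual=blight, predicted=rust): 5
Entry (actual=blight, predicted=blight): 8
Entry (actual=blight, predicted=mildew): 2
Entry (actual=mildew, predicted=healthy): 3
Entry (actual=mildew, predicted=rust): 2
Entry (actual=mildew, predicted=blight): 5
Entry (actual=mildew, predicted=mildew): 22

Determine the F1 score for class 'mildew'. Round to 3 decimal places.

0.595

F1 score = 2·TP/(2·TP+FP+FN).
mildew: TP=22, FP=11+7+2=20, FN=3+2+5=10 → 44/74 = 0.5946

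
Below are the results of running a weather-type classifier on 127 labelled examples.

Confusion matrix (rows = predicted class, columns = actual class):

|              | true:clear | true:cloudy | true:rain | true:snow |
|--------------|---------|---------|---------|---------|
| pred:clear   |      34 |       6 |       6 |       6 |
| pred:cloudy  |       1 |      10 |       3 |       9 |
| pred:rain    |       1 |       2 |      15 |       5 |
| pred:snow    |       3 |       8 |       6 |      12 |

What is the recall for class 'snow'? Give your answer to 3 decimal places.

0.375

Take TP from the diagonal, FP from the rest of the 'snow' prediction marginal, FN from the rest of the 'snow' actual marginal.
recall = TP/(TP+FN).
snow: TP=12, FN=6+9+5=20 → 12/32 = 0.3750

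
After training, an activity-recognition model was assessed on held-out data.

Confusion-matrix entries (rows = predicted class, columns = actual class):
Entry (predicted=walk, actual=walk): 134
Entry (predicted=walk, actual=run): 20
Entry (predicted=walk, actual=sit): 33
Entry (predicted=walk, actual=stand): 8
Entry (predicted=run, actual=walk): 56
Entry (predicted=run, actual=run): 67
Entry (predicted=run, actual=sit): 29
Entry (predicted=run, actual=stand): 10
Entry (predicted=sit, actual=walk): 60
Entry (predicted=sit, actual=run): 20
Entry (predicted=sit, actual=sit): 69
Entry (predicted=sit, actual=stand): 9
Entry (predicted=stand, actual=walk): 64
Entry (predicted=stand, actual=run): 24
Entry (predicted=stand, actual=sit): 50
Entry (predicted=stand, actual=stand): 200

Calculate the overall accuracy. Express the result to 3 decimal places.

Accuracy = trace / total = (134+67+69+200=470) / 853 = 470/853 = 0.551

0.551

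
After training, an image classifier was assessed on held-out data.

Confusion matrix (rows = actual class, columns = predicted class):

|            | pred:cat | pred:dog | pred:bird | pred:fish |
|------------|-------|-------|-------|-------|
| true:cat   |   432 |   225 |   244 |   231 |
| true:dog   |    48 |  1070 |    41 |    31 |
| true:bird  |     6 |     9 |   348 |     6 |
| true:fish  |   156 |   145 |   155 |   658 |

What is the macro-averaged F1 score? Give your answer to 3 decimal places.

0.636

Per-class F1 score (2·TP/(2·TP+FP+FN)):
  cat: TP=432, FP=48+6+156=210, FN=225+244+231=700 → 864/1774 = 0.4870
  dog: TP=1070, FP=225+9+145=379, FN=48+41+31=120 → 2140/2639 = 0.8109
  bird: TP=348, FP=244+41+155=440, FN=6+9+6=21 → 696/1157 = 0.6016
  fish: TP=658, FP=231+31+6=268, FN=156+145+155=456 → 1316/2040 = 0.6451
Macro-F1 score = mean = (0.4870 + 0.8109 + 0.6016 + 0.6451) / 4 = 0.636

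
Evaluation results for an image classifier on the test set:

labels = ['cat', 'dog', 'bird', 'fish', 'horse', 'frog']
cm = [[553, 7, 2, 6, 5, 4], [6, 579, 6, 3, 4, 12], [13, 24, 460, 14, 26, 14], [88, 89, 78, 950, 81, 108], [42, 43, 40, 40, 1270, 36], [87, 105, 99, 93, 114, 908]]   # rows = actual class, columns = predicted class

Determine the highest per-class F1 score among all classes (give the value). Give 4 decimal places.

0.8549

Per-class F1 score (2·TP/(2·TP+FP+FN)):
  cat: TP=553, FP=6+13+88+42+87=236, FN=7+2+6+5+4=24 → 1106/1366 = 0.80966
  dog: TP=579, FP=7+24+89+43+105=268, FN=6+6+3+4+12=31 → 1158/1457 = 0.79478
  bird: TP=460, FP=2+6+78+40+99=225, FN=13+24+14+26+14=91 → 920/1236 = 0.74434
  fish: TP=950, FP=6+3+14+40+93=156, FN=88+89+78+81+108=444 → 1900/2500 = 0.76000
  horse: TP=1270, FP=5+4+26+81+114=230, FN=42+43+40+40+36=201 → 2540/2971 = 0.85493
  frog: TP=908, FP=4+12+14+108+36=174, FN=87+105+99+93+114=498 → 1816/2488 = 0.72990
Highest is class 'horse' with F1 score = 0.8549.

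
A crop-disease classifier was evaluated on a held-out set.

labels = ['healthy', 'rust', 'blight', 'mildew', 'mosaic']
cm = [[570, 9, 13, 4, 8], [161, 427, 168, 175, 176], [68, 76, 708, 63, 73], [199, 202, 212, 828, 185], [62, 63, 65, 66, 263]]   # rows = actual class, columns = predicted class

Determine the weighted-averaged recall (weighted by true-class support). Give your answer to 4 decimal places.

0.5772

Per-class recall (TP/(TP+FN)):
  healthy: TP=570, FN=9+13+4+8=34 → 570/604 = 0.94371
  rust: TP=427, FN=161+168+175+176=680 → 427/1107 = 0.38573
  blight: TP=708, FN=68+76+63+73=280 → 708/988 = 0.71660
  mildew: TP=828, FN=199+202+212+185=798 → 828/1626 = 0.50923
  mosaic: TP=263, FN=62+63+65+66=256 → 263/519 = 0.50674
Weighted-recall = Σ (supportᵢ/N)·recallᵢ with N=4844: (604/4844)·0.94371 + (1107/4844)·0.38573 + (988/4844)·0.71660 + (1626/4844)·0.50923 + (519/4844)·0.50674 = 0.5772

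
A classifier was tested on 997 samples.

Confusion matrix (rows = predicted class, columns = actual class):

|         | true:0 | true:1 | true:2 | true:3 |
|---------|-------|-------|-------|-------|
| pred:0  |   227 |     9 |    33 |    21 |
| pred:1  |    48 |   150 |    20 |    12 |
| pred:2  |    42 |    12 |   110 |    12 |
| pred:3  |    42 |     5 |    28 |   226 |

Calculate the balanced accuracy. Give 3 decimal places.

0.724

Balanced accuracy = mean of per-class recall.
  0: recall = 227/359 = 0.6323
  1: recall = 150/176 = 0.8523
  2: recall = 110/191 = 0.5759
  3: recall = 226/271 = 0.8339
Mean = (0.6323 + 0.8523 + 0.5759 + 0.8339) / 4 = 0.724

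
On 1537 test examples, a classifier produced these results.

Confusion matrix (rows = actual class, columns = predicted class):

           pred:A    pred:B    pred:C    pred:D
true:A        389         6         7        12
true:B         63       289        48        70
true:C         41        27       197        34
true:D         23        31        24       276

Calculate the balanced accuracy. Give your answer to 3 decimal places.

0.748

Balanced accuracy = mean of per-class recall.
  A: recall = 389/414 = 0.9396
  B: recall = 289/470 = 0.6149
  C: recall = 197/299 = 0.6589
  D: recall = 276/354 = 0.7797
Mean = (0.9396 + 0.6149 + 0.6589 + 0.7797) / 4 = 0.748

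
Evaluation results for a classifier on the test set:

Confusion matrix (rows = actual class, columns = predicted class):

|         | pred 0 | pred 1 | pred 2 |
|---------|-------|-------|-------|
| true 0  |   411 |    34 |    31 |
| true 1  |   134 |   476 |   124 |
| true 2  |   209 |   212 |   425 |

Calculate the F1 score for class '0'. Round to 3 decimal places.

One-vs-rest for '0': TP = diagonal; FP = other classes predicted '0'; FN = '0' predicted as other.
F1 score = 2·TP/(2·TP+FP+FN).
0: TP=411, FP=134+209=343, FN=34+31=65 → 822/1230 = 0.6683

0.668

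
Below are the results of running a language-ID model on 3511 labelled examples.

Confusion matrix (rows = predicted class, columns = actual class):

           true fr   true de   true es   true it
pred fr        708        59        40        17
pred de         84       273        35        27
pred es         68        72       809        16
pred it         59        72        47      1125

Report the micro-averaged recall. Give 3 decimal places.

Micro-averaging pools counts across classes: ΣTP=2915, ΣFP=596, ΣFN=596.
Micro-recall = TP/(TP+FN) on pooled counts = 0.830 (equals overall accuracy in single-label multiclass).

0.830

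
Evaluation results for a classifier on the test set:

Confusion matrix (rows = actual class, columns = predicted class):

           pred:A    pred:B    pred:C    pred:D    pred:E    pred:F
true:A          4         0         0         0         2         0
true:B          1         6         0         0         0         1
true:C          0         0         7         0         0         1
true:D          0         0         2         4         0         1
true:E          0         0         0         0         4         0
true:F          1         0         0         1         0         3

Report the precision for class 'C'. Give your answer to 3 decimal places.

precision = TP/(TP+FP).
C: TP=7, FP=0+0+2+0+0=2 → 7/9 = 0.7778

0.778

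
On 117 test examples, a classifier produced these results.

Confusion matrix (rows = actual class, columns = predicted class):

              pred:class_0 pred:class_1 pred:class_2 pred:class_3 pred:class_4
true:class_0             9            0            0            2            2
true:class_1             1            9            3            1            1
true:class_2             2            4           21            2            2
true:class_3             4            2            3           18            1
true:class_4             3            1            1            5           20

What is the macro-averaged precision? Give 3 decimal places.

0.640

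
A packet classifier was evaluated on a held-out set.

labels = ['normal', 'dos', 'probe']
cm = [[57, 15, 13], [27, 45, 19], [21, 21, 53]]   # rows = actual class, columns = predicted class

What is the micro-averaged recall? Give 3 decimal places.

0.572

Micro-averaging pools counts across classes: ΣTP=155, ΣFP=116, ΣFN=116.
Micro-recall = TP/(TP+FN) on pooled counts = 0.572 (equals overall accuracy in single-label multiclass).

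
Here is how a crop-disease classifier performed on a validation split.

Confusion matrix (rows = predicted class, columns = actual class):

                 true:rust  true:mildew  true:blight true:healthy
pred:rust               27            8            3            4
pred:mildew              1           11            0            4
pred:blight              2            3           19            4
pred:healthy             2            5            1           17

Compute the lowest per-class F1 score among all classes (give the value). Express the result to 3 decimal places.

0.512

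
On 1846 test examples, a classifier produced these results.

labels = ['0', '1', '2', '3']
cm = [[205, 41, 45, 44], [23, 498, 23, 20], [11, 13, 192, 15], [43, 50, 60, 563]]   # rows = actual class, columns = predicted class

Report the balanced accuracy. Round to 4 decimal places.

0.7781

Balanced accuracy = mean of per-class recall.
  0: recall = 205/335 = 0.61194
  1: recall = 498/564 = 0.88298
  2: recall = 192/231 = 0.83117
  3: recall = 563/716 = 0.78631
Mean = (0.61194 + 0.88298 + 0.83117 + 0.78631) / 4 = 0.7781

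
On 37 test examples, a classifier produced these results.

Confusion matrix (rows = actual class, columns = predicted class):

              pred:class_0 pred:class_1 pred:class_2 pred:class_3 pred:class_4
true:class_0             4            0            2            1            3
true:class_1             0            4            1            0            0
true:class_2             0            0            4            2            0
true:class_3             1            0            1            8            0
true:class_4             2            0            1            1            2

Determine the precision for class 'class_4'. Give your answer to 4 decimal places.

0.4000

One-vs-rest for 'class_4': TP = diagonal; FP = other classes predicted 'class_4'; FN = 'class_4' predicted as other.
precision = TP/(TP+FP).
class_4: TP=2, FP=3+0+0+0=3 → 2/5 = 0.40000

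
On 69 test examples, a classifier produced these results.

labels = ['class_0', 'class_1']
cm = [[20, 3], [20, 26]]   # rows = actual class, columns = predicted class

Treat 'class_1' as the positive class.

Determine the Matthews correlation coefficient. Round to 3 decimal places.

MCC = (TP·TN − FP·FN) / √((TP+FP)(TP+FN)(TN+FP)(TN+FN))
Numerator = 26·20 − 3·20 = 460
Denominator = √(29·46·23·40) = √1227280 = 1107.8267
MCC = 460 / 1107.8267 = 0.415

0.415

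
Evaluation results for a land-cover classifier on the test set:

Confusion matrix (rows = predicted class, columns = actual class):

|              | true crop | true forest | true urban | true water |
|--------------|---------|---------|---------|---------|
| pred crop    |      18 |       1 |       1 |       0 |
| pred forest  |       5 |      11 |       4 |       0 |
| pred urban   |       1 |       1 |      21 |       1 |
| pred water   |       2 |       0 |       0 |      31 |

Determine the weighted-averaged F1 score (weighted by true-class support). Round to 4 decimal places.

0.8389

Per-class F1 score (2·TP/(2·TP+FP+FN)):
  crop: TP=18, FP=1+1+0=2, FN=5+1+2=8 → 36/46 = 0.78261
  forest: TP=11, FP=5+4+0=9, FN=1+1+0=2 → 22/33 = 0.66667
  urban: TP=21, FP=1+1+1=3, FN=1+4+0=5 → 42/50 = 0.84000
  water: TP=31, FP=2+0+0=2, FN=0+0+1=1 → 62/65 = 0.95385
Weighted-F1 score = Σ (supportᵢ/N)·F1 scoreᵢ with N=97: (26/97)·0.78261 + (13/97)·0.66667 + (26/97)·0.84000 + (32/97)·0.95385 = 0.8389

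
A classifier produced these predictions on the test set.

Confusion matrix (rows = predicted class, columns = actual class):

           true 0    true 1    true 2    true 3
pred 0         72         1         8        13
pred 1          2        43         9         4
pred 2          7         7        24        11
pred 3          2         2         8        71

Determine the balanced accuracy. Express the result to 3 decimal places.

Balanced accuracy = mean of per-class recall.
  0: recall = 72/83 = 0.8675
  1: recall = 43/53 = 0.8113
  2: recall = 24/49 = 0.4898
  3: recall = 71/99 = 0.7172
Mean = (0.8675 + 0.8113 + 0.4898 + 0.7172) / 4 = 0.721

0.721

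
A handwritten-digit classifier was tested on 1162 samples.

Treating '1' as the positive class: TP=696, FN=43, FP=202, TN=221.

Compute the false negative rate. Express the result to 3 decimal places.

FNR = FN/(FN+TP) = 43/(43+696) = 0.058

0.058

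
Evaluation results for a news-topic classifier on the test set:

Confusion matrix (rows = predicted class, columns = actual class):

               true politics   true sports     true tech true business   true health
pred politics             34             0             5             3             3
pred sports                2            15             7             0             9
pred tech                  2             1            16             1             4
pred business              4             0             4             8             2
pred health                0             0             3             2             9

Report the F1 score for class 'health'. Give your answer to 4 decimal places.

Treat 'health' as positive and all other classes as negative.
F1 score = 2·TP/(2·TP+FP+FN).
health: TP=9, FP=0+0+3+2=5, FN=3+9+4+2=18 → 18/41 = 0.43902

0.4390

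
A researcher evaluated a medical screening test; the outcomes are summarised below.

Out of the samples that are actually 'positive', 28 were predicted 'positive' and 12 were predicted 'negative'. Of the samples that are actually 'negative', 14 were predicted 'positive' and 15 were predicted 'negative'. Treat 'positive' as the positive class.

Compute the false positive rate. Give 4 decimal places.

0.4828

FPR = FP/(FP+TN) = 14/(14+15) = 0.4828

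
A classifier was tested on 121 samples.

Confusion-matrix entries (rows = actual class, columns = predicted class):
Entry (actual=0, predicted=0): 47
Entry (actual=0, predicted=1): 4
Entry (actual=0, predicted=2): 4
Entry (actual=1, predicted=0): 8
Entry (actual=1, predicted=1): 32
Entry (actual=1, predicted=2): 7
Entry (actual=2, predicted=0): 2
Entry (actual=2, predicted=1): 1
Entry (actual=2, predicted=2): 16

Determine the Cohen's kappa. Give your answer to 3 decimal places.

Observed agreement pₒ = trace/N = 95/121 = 0.7851
Expected agreement pₑ = Σ (rowᵢ·colᵢ)/N² = (55·57 + 47·37 + 19·27)/121² = 0.3679
κ = (pₒ − pₑ)/(1 − pₑ) = (0.7851 − 0.3679)/(1 − 0.3679) = 0.660

0.660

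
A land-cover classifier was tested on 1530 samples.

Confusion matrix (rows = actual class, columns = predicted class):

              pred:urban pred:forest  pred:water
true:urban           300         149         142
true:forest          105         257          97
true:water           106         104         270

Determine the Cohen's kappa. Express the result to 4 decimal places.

Observed agreement pₒ = trace/N = 827/1530 = 0.54052
Expected agreement pₑ = Σ (rowᵢ·colᵢ)/N² = (591·511 + 459·510 + 480·509)/1530² = 0.33338
κ = (pₒ − pₑ)/(1 − pₑ) = (0.54052 − 0.33338)/(1 − 0.33338) = 0.3107

0.3107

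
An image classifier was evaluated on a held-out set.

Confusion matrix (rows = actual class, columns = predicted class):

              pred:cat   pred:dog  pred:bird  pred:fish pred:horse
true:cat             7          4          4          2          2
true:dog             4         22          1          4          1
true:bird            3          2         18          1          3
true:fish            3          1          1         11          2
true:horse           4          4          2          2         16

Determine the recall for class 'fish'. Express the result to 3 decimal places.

Take TP from the diagonal, FP from the rest of the 'fish' prediction marginal, FN from the rest of the 'fish' actual marginal.
recall = TP/(TP+FN).
fish: TP=11, FN=3+1+1+2=7 → 11/18 = 0.6111

0.611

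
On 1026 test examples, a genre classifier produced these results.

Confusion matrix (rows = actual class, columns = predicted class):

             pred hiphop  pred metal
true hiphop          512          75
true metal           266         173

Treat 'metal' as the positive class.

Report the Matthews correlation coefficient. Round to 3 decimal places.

MCC = (TP·TN − FP·FN) / √((TP+FP)(TP+FN)(TN+FP)(TN+FN))
Numerator = 173·512 − 75·266 = 68626
Denominator = √(248·439·587·778) = √49720318192 = 222980.5332
MCC = 68626 / 222980.5332 = 0.308

0.308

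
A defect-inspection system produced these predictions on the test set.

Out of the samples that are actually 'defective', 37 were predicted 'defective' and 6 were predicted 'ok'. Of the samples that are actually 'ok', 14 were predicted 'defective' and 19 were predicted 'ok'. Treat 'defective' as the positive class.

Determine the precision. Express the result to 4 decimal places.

0.7255

Precision = TP/(TP+FP) = 37/(37+14) = 37/51 = 0.7255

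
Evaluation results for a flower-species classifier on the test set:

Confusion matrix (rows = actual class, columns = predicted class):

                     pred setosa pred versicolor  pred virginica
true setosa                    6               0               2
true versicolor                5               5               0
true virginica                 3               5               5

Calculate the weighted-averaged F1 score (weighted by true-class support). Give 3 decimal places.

0.512

Per-class F1 score (2·TP/(2·TP+FP+FN)):
  setosa: TP=6, FP=5+3=8, FN=0+2=2 → 12/22 = 0.5455
  versicolor: TP=5, FP=0+5=5, FN=5+0=5 → 10/20 = 0.5000
  virginica: TP=5, FP=2+0=2, FN=3+5=8 → 10/20 = 0.5000
Weighted-F1 score = Σ (supportᵢ/N)·F1 scoreᵢ with N=31: (8/31)·0.5455 + (10/31)·0.5000 + (13/31)·0.5000 = 0.512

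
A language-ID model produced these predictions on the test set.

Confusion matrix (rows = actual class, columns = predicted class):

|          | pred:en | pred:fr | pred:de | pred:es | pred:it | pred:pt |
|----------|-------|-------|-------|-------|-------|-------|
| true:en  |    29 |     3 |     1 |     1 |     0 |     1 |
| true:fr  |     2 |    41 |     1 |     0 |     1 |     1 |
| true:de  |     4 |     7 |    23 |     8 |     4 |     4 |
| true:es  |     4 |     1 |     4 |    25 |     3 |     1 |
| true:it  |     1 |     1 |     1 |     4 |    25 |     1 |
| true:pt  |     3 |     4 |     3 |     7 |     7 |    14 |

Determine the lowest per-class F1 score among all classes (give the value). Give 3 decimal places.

0.467

Per-class F1 score (2·TP/(2·TP+FP+FN)):
  en: TP=29, FP=2+4+4+1+3=14, FN=3+1+1+0+1=6 → 58/78 = 0.7436
  fr: TP=41, FP=3+7+1+1+4=16, FN=2+1+0+1+1=5 → 82/103 = 0.7961
  de: TP=23, FP=1+1+4+1+3=10, FN=4+7+8+4+4=27 → 46/83 = 0.5542
  es: TP=25, FP=1+0+8+4+7=20, FN=4+1+4+3+1=13 → 50/83 = 0.6024
  it: TP=25, FP=0+1+4+3+7=15, FN=1+1+1+4+1=8 → 50/73 = 0.6849
  pt: TP=14, FP=1+1+4+1+1=8, FN=3+4+3+7+7=24 → 28/60 = 0.4667
Lowest is class 'pt' with F1 score = 0.467.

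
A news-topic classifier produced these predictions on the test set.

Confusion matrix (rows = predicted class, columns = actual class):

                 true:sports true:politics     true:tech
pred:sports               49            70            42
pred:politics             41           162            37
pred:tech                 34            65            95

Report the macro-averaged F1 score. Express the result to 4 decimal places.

0.4878

Per-class F1 score (2·TP/(2·TP+FP+FN)):
  sports: TP=49, FP=70+42=112, FN=41+34=75 → 98/285 = 0.34386
  politics: TP=162, FP=41+37=78, FN=70+65=135 → 324/537 = 0.60335
  tech: TP=95, FP=34+65=99, FN=42+37=79 → 190/368 = 0.51630
Macro-F1 score = mean = (0.34386 + 0.60335 + 0.51630) / 3 = 0.4878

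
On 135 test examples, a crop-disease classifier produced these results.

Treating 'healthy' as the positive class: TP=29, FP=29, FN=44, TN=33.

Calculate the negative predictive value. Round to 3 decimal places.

NPV = TN/(TN+FN) = 33/(33+44) = 0.429

0.429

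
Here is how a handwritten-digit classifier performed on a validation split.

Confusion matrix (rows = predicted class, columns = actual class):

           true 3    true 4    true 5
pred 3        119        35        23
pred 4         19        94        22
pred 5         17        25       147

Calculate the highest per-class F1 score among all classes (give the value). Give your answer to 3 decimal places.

Per-class F1 score (2·TP/(2·TP+FP+FN)):
  3: TP=119, FP=35+23=58, FN=19+17=36 → 238/332 = 0.7169
  4: TP=94, FP=19+22=41, FN=35+25=60 → 188/289 = 0.6505
  5: TP=147, FP=17+25=42, FN=23+22=45 → 294/381 = 0.7717
Highest is class '5' with F1 score = 0.772.

0.772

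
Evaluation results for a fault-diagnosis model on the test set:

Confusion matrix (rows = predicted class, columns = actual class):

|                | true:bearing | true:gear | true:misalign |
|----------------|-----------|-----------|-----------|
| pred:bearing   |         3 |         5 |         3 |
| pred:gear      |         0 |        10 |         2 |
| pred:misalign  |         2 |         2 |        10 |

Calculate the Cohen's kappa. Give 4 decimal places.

Observed agreement pₒ = trace/N = 23/37 = 0.62162
Expected agreement pₑ = Σ (rowᵢ·colᵢ)/N² = (5·11 + 17·12 + 15·14)/37² = 0.34259
κ = (pₒ − pₑ)/(1 − pₑ) = (0.62162 − 0.34259)/(1 − 0.34259) = 0.4244

0.4244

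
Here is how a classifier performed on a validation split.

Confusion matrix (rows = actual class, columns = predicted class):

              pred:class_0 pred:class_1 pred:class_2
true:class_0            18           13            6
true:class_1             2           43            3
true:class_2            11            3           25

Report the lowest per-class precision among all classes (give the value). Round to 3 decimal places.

Per-class precision (TP/(TP+FP)):
  class_0: TP=18, FP=2+11=13 → 18/31 = 0.5806
  class_1: TP=43, FP=13+3=16 → 43/59 = 0.7288
  class_2: TP=25, FP=6+3=9 → 25/34 = 0.7353
Lowest is class 'class_0' with precision = 0.581.

0.581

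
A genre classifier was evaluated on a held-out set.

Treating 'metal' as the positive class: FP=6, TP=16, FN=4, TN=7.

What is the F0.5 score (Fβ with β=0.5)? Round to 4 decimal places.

0.7407

Fβ = (1+β²)·TP / ((1+β²)·TP + β²·FN + FP), with β²=1/4
= 1.25·16 / (1.25·16 + 0.25·4 + 6) = 0.7407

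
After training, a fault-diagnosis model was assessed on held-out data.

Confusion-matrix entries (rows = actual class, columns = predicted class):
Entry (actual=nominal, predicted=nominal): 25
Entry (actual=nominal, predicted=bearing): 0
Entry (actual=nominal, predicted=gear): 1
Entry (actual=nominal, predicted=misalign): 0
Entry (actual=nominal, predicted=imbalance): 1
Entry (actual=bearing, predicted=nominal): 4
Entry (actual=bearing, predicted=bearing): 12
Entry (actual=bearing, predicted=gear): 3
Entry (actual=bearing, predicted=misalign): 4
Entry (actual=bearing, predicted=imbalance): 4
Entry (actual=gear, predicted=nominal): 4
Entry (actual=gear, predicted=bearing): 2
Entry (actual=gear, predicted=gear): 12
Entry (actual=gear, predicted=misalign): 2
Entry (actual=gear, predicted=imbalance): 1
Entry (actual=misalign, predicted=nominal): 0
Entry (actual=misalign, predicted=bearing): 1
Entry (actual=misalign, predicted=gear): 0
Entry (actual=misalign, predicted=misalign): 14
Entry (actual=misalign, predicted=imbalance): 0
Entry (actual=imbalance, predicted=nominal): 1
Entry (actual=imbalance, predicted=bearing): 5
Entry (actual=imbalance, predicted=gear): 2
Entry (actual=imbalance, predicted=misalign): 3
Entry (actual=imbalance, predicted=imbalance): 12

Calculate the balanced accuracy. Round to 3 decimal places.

Balanced accuracy = mean of per-class recall.
  nominal: recall = 25/27 = 0.9259
  bearing: recall = 12/27 = 0.4444
  gear: recall = 12/21 = 0.5714
  misalign: recall = 14/15 = 0.9333
  imbalance: recall = 12/23 = 0.5217
Mean = (0.9259 + 0.4444 + 0.5714 + 0.9333 + 0.5217) / 5 = 0.679

0.679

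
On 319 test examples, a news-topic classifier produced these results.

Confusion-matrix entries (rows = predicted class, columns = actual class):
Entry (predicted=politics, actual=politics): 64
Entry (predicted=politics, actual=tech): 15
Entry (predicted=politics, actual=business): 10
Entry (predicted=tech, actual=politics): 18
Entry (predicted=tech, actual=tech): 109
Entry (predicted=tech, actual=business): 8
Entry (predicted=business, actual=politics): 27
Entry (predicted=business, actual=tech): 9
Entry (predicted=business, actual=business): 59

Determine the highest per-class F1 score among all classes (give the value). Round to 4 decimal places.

Per-class F1 score (2·TP/(2·TP+FP+FN)):
  politics: TP=64, FP=15+10=25, FN=18+27=45 → 128/198 = 0.64646
  tech: TP=109, FP=18+8=26, FN=15+9=24 → 218/268 = 0.81343
  business: TP=59, FP=27+9=36, FN=10+8=18 → 118/172 = 0.68605
Highest is class 'tech' with F1 score = 0.8134.

0.8134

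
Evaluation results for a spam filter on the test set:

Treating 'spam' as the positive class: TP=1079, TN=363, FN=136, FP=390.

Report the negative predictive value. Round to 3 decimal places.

0.727

NPV = TN/(TN+FN) = 363/(363+136) = 0.727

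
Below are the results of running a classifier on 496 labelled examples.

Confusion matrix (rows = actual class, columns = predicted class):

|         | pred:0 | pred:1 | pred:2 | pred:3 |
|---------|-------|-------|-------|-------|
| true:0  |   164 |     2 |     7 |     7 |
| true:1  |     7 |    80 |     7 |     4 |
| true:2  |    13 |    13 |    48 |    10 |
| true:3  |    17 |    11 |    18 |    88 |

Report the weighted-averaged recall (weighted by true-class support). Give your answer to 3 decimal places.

0.766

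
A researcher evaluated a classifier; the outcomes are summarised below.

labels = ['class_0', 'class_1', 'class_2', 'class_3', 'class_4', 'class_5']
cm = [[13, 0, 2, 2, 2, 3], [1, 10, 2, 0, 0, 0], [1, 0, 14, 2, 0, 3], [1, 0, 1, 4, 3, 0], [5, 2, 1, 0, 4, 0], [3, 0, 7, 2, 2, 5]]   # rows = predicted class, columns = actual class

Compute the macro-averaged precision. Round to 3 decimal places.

Per-class precision (TP/(TP+FP)):
  class_0: TP=13, FP=0+2+2+2+3=9 → 13/22 = 0.5909
  class_1: TP=10, FP=1+2+0+0+0=3 → 10/13 = 0.7692
  class_2: TP=14, FP=1+0+2+0+3=6 → 14/20 = 0.7000
  class_3: TP=4, FP=1+0+1+3+0=5 → 4/9 = 0.4444
  class_4: TP=4, FP=5+2+1+0+0=8 → 4/12 = 0.3333
  class_5: TP=5, FP=3+0+7+2+2=14 → 5/19 = 0.2632
Macro-precision = mean = (0.5909 + 0.7692 + 0.7000 + 0.4444 + 0.3333 + 0.2632) / 6 = 0.517

0.517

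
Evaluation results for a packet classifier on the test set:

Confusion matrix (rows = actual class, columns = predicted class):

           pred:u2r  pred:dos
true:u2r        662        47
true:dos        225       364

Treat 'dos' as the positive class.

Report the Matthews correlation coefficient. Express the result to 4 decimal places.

0.5905

MCC = (TP·TN − FP·FN) / √((TP+FP)(TP+FN)(TN+FP)(TN+FN))
Numerator = 364·662 − 47·225 = 230393
Denominator = √(411·589·709·887) = √152239367757 = 390178.6357
MCC = 230393 / 390178.6357 = 0.5905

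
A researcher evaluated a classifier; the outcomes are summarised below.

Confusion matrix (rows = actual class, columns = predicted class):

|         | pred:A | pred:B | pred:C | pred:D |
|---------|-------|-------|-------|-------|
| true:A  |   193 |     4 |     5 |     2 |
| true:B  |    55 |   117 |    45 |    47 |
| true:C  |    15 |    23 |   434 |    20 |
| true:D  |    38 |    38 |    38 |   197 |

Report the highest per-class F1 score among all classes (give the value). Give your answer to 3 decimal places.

0.856

Per-class F1 score (2·TP/(2·TP+FP+FN)):
  A: TP=193, FP=55+15+38=108, FN=4+5+2=11 → 386/505 = 0.7644
  B: TP=117, FP=4+23+38=65, FN=55+45+47=147 → 234/446 = 0.5247
  C: TP=434, FP=5+45+38=88, FN=15+23+20=58 → 868/1014 = 0.8560
  D: TP=197, FP=2+47+20=69, FN=38+38+38=114 → 394/577 = 0.6828
Highest is class 'C' with F1 score = 0.856.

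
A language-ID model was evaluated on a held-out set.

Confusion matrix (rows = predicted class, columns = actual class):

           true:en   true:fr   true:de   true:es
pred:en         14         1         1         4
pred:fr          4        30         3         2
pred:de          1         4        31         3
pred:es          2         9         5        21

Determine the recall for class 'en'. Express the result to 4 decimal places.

Take TP from the diagonal, FP from the rest of the 'en' prediction marginal, FN from the rest of the 'en' actual marginal.
recall = TP/(TP+FN).
en: TP=14, FN=4+1+2=7 → 14/21 = 0.66667

0.6667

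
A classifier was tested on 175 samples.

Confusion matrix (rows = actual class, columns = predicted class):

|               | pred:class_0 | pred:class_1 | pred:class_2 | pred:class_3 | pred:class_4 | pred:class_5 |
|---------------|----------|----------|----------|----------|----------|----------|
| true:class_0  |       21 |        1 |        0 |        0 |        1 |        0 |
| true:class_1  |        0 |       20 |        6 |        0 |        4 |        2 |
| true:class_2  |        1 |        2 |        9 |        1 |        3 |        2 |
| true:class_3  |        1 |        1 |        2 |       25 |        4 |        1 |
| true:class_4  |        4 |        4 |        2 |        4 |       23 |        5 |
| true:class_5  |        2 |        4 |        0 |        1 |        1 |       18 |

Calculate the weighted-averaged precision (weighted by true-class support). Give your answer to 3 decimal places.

0.664

Per-class precision (TP/(TP+FP)):
  class_0: TP=21, FP=0+1+1+4+2=8 → 21/29 = 0.7241
  class_1: TP=20, FP=1+2+1+4+4=12 → 20/32 = 0.6250
  class_2: TP=9, FP=0+6+2+2+0=10 → 9/19 = 0.4737
  class_3: TP=25, FP=0+0+1+4+1=6 → 25/31 = 0.8065
  class_4: TP=23, FP=1+4+3+4+1=13 → 23/36 = 0.6389
  class_5: TP=18, FP=0+2+2+1+5=10 → 18/28 = 0.6429
Weighted-precision = Σ (supportᵢ/N)·precisionᵢ with N=175: (23/175)·0.7241 + (32/175)·0.6250 + (18/175)·0.4737 + (34/175)·0.8065 + (42/175)·0.6389 + (26/175)·0.6429 = 0.664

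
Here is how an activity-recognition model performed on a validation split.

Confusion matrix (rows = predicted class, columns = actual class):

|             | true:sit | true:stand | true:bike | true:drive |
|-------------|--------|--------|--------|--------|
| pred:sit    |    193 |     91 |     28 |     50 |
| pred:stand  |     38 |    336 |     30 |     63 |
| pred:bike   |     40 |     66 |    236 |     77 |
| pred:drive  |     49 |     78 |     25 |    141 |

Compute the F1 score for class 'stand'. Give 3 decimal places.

Take TP from the diagonal, FP from the rest of the 'stand' prediction marginal, FN from the rest of the 'stand' actual marginal.
F1 score = 2·TP/(2·TP+FP+FN).
stand: TP=336, FP=38+30+63=131, FN=91+66+78=235 → 672/1038 = 0.6474

0.647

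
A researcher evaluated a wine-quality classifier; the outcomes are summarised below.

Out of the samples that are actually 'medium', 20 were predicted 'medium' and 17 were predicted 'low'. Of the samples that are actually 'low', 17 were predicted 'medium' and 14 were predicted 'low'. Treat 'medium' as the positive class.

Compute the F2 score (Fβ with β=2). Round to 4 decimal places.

Fβ = (1+β²)·TP / ((1+β²)·TP + β²·FN + FP), with β²=4
= 5·20 / (5·20 + 4·17 + 17) = 0.5405

0.5405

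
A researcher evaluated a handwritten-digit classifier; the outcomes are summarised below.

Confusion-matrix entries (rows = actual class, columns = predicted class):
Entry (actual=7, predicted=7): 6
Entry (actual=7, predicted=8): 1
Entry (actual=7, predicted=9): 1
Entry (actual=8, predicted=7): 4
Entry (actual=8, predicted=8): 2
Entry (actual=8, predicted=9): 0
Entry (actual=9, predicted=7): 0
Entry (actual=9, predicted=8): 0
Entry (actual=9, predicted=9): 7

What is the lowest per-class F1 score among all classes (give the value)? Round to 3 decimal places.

Per-class F1 score (2·TP/(2·TP+FP+FN)):
  7: TP=6, FP=4+0=4, FN=1+1=2 → 12/18 = 0.6667
  8: TP=2, FP=1+0=1, FN=4+0=4 → 4/9 = 0.4444
  9: TP=7, FP=1+0=1, FN=0+0=0 → 14/15 = 0.9333
Lowest is class '8' with F1 score = 0.444.

0.444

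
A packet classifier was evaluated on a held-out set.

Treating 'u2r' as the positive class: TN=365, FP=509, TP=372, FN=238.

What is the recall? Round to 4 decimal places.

0.6098

Recall = TP/(TP+FN) = 372/(372+238) = 372/610 = 0.6098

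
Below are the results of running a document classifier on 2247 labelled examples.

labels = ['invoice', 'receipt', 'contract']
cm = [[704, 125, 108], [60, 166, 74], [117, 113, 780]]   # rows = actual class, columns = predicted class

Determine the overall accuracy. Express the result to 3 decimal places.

Accuracy = trace / total = (704+166+780=1650) / 2247 = 1650/2247 = 0.734

0.734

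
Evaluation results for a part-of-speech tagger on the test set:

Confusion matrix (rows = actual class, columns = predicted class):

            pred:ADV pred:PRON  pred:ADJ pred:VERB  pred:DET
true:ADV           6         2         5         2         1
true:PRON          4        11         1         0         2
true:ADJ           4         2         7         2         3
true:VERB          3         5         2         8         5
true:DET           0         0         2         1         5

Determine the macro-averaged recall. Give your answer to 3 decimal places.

0.470

Per-class recall (TP/(TP+FN)):
  ADV: TP=6, FN=2+5+2+1=10 → 6/16 = 0.3750
  PRON: TP=11, FN=4+1+0+2=7 → 11/18 = 0.6111
  ADJ: TP=7, FN=4+2+2+3=11 → 7/18 = 0.3889
  VERB: TP=8, FN=3+5+2+5=15 → 8/23 = 0.3478
  DET: TP=5, FN=0+0+2+1=3 → 5/8 = 0.6250
Macro-recall = mean = (0.3750 + 0.6111 + 0.3889 + 0.3478 + 0.6250) / 5 = 0.470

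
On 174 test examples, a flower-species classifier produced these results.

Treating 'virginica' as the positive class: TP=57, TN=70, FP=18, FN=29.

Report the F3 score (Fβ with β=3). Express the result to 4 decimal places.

0.6714

Fβ = (1+β²)·TP / ((1+β²)·TP + β²·FN + FP), with β²=9
= 10·57 / (10·57 + 9·29 + 18) = 0.6714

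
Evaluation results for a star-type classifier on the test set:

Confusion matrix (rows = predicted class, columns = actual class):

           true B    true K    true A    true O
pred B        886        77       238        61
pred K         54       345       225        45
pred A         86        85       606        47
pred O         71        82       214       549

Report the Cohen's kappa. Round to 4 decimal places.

0.5282

Observed agreement pₒ = trace/N = 2386/3671 = 0.64996
Expected agreement pₑ = Σ (rowᵢ·colᵢ)/N² = (1097·1262 + 589·669 + 1283·824 + 702·916)/3671² = 0.25813
κ = (pₒ − pₑ)/(1 − pₑ) = (0.64996 − 0.25813)/(1 − 0.25813) = 0.5282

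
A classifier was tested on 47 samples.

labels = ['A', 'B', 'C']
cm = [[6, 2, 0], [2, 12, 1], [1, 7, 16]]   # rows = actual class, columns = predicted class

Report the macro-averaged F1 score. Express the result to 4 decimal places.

0.7177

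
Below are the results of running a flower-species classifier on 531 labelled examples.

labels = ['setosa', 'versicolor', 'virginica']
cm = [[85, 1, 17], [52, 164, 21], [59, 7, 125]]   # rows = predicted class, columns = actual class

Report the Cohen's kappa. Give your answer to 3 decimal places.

Observed agreement pₒ = trace/N = 374/531 = 0.7043
Expected agreement pₑ = Σ (rowᵢ·colᵢ)/N² = (196·103 + 172·237 + 163·191)/531² = 0.3266
κ = (pₒ − pₑ)/(1 − pₑ) = (0.7043 − 0.3266)/(1 − 0.3266) = 0.561

0.561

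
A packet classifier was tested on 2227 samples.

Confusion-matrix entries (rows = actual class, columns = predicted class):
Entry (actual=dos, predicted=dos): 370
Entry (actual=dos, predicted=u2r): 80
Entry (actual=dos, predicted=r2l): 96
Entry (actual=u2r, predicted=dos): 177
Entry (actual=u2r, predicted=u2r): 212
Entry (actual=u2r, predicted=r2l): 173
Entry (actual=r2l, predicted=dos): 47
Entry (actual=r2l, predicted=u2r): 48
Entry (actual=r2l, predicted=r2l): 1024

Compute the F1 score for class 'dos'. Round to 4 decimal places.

0.6491

Treat 'dos' as positive and all other classes as negative.
F1 score = 2·TP/(2·TP+FP+FN).
dos: TP=370, FP=177+47=224, FN=80+96=176 → 740/1140 = 0.64912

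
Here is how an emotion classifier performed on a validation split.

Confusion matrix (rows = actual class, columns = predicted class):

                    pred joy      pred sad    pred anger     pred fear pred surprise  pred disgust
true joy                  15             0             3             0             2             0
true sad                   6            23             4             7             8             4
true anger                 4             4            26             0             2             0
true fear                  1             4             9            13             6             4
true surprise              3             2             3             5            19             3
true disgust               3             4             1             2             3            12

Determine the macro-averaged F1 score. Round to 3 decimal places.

Per-class F1 score (2·TP/(2·TP+FP+FN)):
  joy: TP=15, FP=6+4+1+3+3=17, FN=0+3+0+2+0=5 → 30/52 = 0.5769
  sad: TP=23, FP=0+4+4+2+4=14, FN=6+4+7+8+4=29 → 46/89 = 0.5169
  anger: TP=26, FP=3+4+9+3+1=20, FN=4+4+0+2+0=10 → 52/82 = 0.6341
  fear: TP=13, FP=0+7+0+5+2=14, FN=1+4+9+6+4=24 → 26/64 = 0.4063
  surprise: TP=19, FP=2+8+2+6+3=21, FN=3+2+3+5+3=16 → 38/75 = 0.5067
  disgust: TP=12, FP=0+4+0+4+3=11, FN=3+4+1+2+3=13 → 24/48 = 0.5000
Macro-F1 score = mean = (0.5769 + 0.5169 + 0.6341 + 0.4063 + 0.5067 + 0.5000) / 6 = 0.523

0.523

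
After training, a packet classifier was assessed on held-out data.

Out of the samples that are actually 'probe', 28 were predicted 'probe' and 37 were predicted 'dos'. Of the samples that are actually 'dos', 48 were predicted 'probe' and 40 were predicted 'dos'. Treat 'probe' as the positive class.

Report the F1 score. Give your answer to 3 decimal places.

0.397

Precision = TP/(TP+FP) = 28/76 = 0.3684
Recall = TP/(TP+FN) = 28/65 = 0.4308
F1 = 2·TP/(2·TP+FP+FN) = 56/141 = 0.397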